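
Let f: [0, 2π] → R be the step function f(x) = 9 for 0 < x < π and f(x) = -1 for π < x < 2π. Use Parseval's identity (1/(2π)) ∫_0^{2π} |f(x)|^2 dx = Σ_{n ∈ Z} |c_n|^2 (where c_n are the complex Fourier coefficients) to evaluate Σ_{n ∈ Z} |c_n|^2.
Σ |c_n|^2 = 41

Parseval equates the L^2 energy of f (normalised by 1/(2π)) with the ℓ^2 sum of its Fourier coefficients: (1/(2π)) ∫_0^{2π} |f|^2 = Σ |c_n|^2.
Compute the left side: (1/(2π)) [∫_0^π 9^2 dx + ∫_π^{2π} (-1)^2 dx] = (1/(2π)) · (81π + 1π) = (81 + 1)/2 = 41.
So Σ_{n ∈ Z} |c_n|^2 = 41.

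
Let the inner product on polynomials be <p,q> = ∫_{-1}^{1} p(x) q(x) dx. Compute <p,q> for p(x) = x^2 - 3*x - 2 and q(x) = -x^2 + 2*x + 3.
<p,q> = -196/15

Expand the product: p(x)·q(x) = -x^4 + 5*x^3 - x^2 - 13*x - 6.
∫_{-1}^{1} of each monomial x^k gives [2/(k+1) if k even, 0 if k odd]. Integrating term-by-term (or equivalently evaluating the antiderivative F(x) = -x^5/5 + 5*x^4/4 - x^3/3 - 13*x^2/2 - 6*x at the endpoints):
  F(1) − F(−1) = -707/60 − (77/60) = -196/15.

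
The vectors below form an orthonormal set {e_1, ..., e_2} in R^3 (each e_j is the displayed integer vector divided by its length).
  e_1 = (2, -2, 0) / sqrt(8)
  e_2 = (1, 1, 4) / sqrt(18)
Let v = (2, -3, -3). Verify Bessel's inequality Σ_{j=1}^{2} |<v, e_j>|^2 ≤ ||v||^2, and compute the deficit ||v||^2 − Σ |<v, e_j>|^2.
Σ |<v, e_j>|^2 = 197/9; ||v||^2 = 22; deficit = 1/9

Write each e_j = u_j / sqrt(<u_j, u_j>) where u_j is the displayed integer vector. Then <v, e_j> = <v, u_j> / sqrt(<u_j, u_j>), so |<v, e_j>|^2 = <v, u_j>^2 / <u_j, u_j>.
Coefficients: <v, e_1> = 10/sqrt(8), <v, e_2> = -13/sqrt(18).
Square and sum: Σ |<v, e_j>|^2 = 197/9.
Compute ||v||^2 = v·v = 22.
Deficit = 22 − 197/9 = 1/9 ≥ 0, confirming Bessel's inequality. (The deficit equals ||v − Σ <v,e_j> e_j||^2, the squared distance from v to span{e_j}.)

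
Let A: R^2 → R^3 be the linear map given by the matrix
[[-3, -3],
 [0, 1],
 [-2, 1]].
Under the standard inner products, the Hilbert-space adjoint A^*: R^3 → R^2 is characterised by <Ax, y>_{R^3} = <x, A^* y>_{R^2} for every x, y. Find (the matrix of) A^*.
A^* = A^T =
[[-3, 0, -2],
 [-3, 1, 1]]

For real matrices with standard dot products, the defining identity <Ax, y> = <x, A^* y> gives (Ax)^T y = x^T (A^*) y, i.e. x^T A^T y = x^T (A^*) y. Since this holds for all x, y, we must have A^* = A^T. Therefore
A^* =
[[-3, 0, -2],
 [-3, 1, 1]].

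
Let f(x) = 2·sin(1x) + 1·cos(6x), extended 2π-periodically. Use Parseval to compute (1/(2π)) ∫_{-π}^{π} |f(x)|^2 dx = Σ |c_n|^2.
Σ |c_n|^2 = 5/2

Expand |f|^2 and use orthogonality of {sin(nx), cos(mx)} on [-π, π]:
  ∫_{-π}^{π} sin(nx)^2 dx = π, ∫ cos(mx)^2 dx = π, and cross terms integrate to 0.
So ∫_{-π}^{π} f(x)^2 dx = 2^2 · π + 1^2 · π = (4 + 1)π.
Divide by 2π: (4 + 1)/2 = 5/2.
By Parseval, this equals Σ |c_n|^2.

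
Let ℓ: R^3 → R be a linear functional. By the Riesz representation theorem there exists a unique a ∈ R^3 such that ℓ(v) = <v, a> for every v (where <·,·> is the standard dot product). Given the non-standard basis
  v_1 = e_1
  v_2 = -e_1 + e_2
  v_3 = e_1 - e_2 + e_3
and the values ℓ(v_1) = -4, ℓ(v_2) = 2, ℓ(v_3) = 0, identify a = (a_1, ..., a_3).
a = (-4, -2, 2)

Write a = (a_1, ..., a_3) in the standard basis. For each basis vector v_i, ℓ(v_i) = <v_i, a> is a linear equation in the a_j's. Collect the n equations into a matrix system V a = ℓ, where row i of V is v_i (expressed in the standard basis). Since V is invertible (lower-triangular with 1s on the diagonal, up to permutation), solve by back-substitution:
  V =
[[1, 0, 0],
 [-1, 1, 0],
 [1, -1, 1]]
  V a = (-4, 2, 0)
Solving gives a = (-4, -2, 2).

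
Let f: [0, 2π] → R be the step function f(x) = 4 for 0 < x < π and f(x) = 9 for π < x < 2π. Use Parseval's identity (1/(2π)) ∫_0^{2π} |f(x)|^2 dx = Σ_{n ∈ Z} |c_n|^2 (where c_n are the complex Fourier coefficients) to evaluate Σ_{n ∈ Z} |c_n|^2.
Σ |c_n|^2 = 97/2

Parseval equates the L^2 energy of f (normalised by 1/(2π)) with the ℓ^2 sum of its Fourier coefficients: (1/(2π)) ∫_0^{2π} |f|^2 = Σ |c_n|^2.
Compute the left side: (1/(2π)) [∫_0^π 4^2 dx + ∫_π^{2π} 9^2 dx] = (1/(2π)) · (16π + 81π) = (16 + 81)/2 = 97/2.
So Σ_{n ∈ Z} |c_n|^2 = 97/2.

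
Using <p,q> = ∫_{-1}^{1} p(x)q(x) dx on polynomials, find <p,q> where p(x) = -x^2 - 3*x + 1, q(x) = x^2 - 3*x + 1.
<p,q> = 38/5

Expand the product: p(x)·q(x) = -x^4 + 9*x^2 - 6*x + 1.
∫_{-1}^{1} of each monomial x^k gives [2/(k+1) if k even, 0 if k odd]. Integrating term-by-term (or equivalently evaluating the antiderivative F(x) = -x^5/5 + 3*x^3 - 3*x^2 + x at the endpoints):
  F(1) − F(−1) = 4/5 − (-34/5) = 38/5.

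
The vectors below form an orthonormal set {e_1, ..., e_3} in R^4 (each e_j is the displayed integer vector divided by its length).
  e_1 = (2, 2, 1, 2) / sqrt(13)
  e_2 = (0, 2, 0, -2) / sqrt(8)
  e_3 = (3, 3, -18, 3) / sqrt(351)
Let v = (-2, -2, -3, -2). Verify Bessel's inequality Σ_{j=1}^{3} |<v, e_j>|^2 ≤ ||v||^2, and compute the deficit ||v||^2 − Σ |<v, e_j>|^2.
Σ |<v, e_j>|^2 = 21; ||v||^2 = 21; deficit = 0

Write each e_j = u_j / sqrt(<u_j, u_j>) where u_j is the displayed integer vector. Then <v, e_j> = <v, u_j> / sqrt(<u_j, u_j>), so |<v, e_j>|^2 = <v, u_j>^2 / <u_j, u_j>.
Coefficients: <v, e_1> = -15/sqrt(13), <v, e_2> = 0/sqrt(8), <v, e_3> = 36/sqrt(351).
Square and sum: Σ |<v, e_j>|^2 = 21.
Compute ||v||^2 = v·v = 21.
Deficit = 21 − 21 = 0 ≥ 0, confirming Bessel's inequality. (The deficit equals ||v − Σ <v,e_j> e_j||^2, the squared distance from v to span{e_j}.)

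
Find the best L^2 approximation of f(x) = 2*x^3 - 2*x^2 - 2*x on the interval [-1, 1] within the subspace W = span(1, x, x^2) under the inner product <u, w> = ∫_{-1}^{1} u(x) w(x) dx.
g(x) = -2*x^2 - 4*x/5

The best approximation g ∈ W is the orthogonal projection of f onto W. Writing g = a_0 + a_1 x + a_2 x^2, the coefficients solve the normal equations G · a = b where
  G_{ij} = <φ_i, φ_j> and b_i = <f, φ_i>, with φ_0 = 1, φ_1 = x, φ_2 = x^2.
G =
  [2, 0, 2/3]
  [0, 2/3, 0]
  [2/3, 0, 2/5],
b = (-4/3, -8/15, -4/5).
Solving gives a_0 = 0, a_1 = -4/5, a_2 = -2, so
  g(x) = -2*x^2 - 4*x/5.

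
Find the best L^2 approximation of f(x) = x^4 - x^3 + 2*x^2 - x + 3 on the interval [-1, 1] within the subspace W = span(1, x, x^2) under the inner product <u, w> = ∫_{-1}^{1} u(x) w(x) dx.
g(x) = 20*x^2/7 - 8*x/5 + 102/35

The best approximation g ∈ W is the orthogonal projection of f onto W. Writing g = a_0 + a_1 x + a_2 x^2, the coefficients solve the normal equations G · a = b where
  G_{ij} = <φ_i, φ_j> and b_i = <f, φ_i>, with φ_0 = 1, φ_1 = x, φ_2 = x^2.
G =
  [2, 0, 2/3]
  [0, 2/3, 0]
  [2/3, 0, 2/5],
b = (116/15, -16/15, 108/35).
Solving gives a_0 = 102/35, a_1 = -8/5, a_2 = 20/7, so
  g(x) = 20*x^2/7 - 8*x/5 + 102/35.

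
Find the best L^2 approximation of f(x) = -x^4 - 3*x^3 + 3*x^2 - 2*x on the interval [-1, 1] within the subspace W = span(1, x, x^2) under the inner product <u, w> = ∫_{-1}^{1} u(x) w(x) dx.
g(x) = 15*x^2/7 - 19*x/5 + 3/35

The best approximation g ∈ W is the orthogonal projection of f onto W. Writing g = a_0 + a_1 x + a_2 x^2, the coefficients solve the normal equations G · a = b where
  G_{ij} = <φ_i, φ_j> and b_i = <f, φ_i>, with φ_0 = 1, φ_1 = x, φ_2 = x^2.
G =
  [2, 0, 2/3]
  [0, 2/3, 0]
  [2/3, 0, 2/5],
b = (8/5, -38/15, 32/35).
Solving gives a_0 = 3/35, a_1 = -19/5, a_2 = 15/7, so
  g(x) = 15*x^2/7 - 19*x/5 + 3/35.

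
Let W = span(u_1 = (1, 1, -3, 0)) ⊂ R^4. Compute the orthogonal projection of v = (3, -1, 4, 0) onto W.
proj_W(v) = (-10/11, -10/11, 30/11, 0)

Set up U = [u_1 | ... | u_1] ∈ R^(4×1). The projector onto W = col(U) is P = U (U^T U)^(-1) U^T.
Compute U^T U =
  [11],
and U^T v = (-10).
Solve U^T U · c = U^T v for the coefficients: c = (-10/11). The projection is proj_W(v) = U c.
Check: (v - proj_W(v)) · u_1 = 0  (should be 0).
Result: proj_W(v) = (-10/11, -10/11, 30/11, 0).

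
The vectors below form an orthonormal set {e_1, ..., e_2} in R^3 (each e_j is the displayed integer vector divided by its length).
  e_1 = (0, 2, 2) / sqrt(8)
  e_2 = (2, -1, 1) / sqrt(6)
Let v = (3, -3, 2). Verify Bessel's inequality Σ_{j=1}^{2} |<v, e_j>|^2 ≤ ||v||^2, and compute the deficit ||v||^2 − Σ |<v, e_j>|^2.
Σ |<v, e_j>|^2 = 62/3; ||v||^2 = 22; deficit = 4/3

Write each e_j = u_j / sqrt(<u_j, u_j>) where u_j is the displayed integer vector. Then <v, e_j> = <v, u_j> / sqrt(<u_j, u_j>), so |<v, e_j>|^2 = <v, u_j>^2 / <u_j, u_j>.
Coefficients: <v, e_1> = -2/sqrt(8), <v, e_2> = 11/sqrt(6).
Square and sum: Σ |<v, e_j>|^2 = 62/3.
Compute ||v||^2 = v·v = 22.
Deficit = 22 − 62/3 = 4/3 ≥ 0, confirming Bessel's inequality. (The deficit equals ||v − Σ <v,e_j> e_j||^2, the squared distance from v to span{e_j}.)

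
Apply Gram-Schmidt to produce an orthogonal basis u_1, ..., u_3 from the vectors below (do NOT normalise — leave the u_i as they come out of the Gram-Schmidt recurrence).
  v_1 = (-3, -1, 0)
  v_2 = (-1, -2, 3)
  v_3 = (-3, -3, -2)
Orthogonal basis:
  u_1 = (-3, -1, 0)
  u_2 = (1/2, -3/2, 3)
  u_3 = (84/115, -252/115, -28/23)

Apply the Gram-Schmidt recurrence
  u_1 = v_1
  u_i = v_i − Σ_{j<i} ((v_i · u_j) / (u_j · u_j)) · u_j.

Step by step this gives:
  u_1 = (-3, -1, 0)
  u_2 = (1/2, -3/2, 3)
  u_3 = (84/115, -252/115, -28/23)

Orthogonality check:
  u_2 · u_1 = 0 (should be 0)
  u_3 · u_1 = 0 (should be 0)
  u_3 · u_2 = 0 (should be 0)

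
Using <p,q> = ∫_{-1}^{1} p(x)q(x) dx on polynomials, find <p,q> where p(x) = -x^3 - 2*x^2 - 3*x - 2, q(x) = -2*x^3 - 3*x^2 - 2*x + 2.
<p,q> = 368/105

Expand the product: p(x)·q(x) = 2*x^6 + 7*x^5 + 14*x^4 + 15*x^3 + 8*x^2 - 2*x - 4.
∫_{-1}^{1} of each monomial x^k gives [2/(k+1) if k even, 0 if k odd]. Integrating term-by-term (or equivalently evaluating the antiderivative F(x) = 2*x^7/7 + 7*x^6/6 + 14*x^5/5 + 15*x^4/4 + 8*x^3/3 - x^2 - 4*x at the endpoints):
  F(1) − F(−1) = 2381/420 − (303/140) = 368/105.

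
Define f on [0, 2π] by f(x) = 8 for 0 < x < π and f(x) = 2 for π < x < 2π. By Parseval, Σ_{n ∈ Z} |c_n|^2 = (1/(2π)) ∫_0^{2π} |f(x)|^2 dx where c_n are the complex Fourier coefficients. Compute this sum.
Σ |c_n|^2 = 34

Parseval equates the L^2 energy of f (normalised by 1/(2π)) with the ℓ^2 sum of its Fourier coefficients: (1/(2π)) ∫_0^{2π} |f|^2 = Σ |c_n|^2.
Compute the left side: (1/(2π)) [∫_0^π 8^2 dx + ∫_π^{2π} 2^2 dx] = (1/(2π)) · (64π + 4π) = (64 + 4)/2 = 34.
So Σ_{n ∈ Z} |c_n|^2 = 34.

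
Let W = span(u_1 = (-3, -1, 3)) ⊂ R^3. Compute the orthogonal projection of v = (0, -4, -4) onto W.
proj_W(v) = (24/19, 8/19, -24/19)

Set up U = [u_1 | ... | u_1] ∈ R^(3×1). The projector onto W = col(U) is P = U (U^T U)^(-1) U^T.
Compute U^T U =
  [19],
and U^T v = (-8).
Solve U^T U · c = U^T v for the coefficients: c = (-8/19). The projection is proj_W(v) = U c.
Check: (v - proj_W(v)) · u_1 = 0  (should be 0).
Result: proj_W(v) = (24/19, 8/19, -24/19).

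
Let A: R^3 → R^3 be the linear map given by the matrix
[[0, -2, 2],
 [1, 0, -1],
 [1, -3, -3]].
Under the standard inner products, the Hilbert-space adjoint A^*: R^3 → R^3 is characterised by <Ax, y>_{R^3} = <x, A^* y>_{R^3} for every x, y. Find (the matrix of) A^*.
A^* = A^T =
[[0, 1, 1],
 [-2, 0, -3],
 [2, -1, -3]]

For real matrices with standard dot products, the defining identity <Ax, y> = <x, A^* y> gives (Ax)^T y = x^T (A^*) y, i.e. x^T A^T y = x^T (A^*) y. Since this holds for all x, y, we must have A^* = A^T. Therefore
A^* =
[[0, 1, 1],
 [-2, 0, -3],
 [2, -1, -3]].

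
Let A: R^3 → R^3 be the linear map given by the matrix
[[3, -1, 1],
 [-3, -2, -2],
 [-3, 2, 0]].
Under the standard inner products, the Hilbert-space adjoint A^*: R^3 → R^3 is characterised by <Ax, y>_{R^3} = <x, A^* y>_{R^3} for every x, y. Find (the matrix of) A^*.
A^* = A^T =
[[3, -3, -3],
 [-1, -2, 2],
 [1, -2, 0]]

For real matrices with standard dot products, the defining identity <Ax, y> = <x, A^* y> gives (Ax)^T y = x^T (A^*) y, i.e. x^T A^T y = x^T (A^*) y. Since this holds for all x, y, we must have A^* = A^T. Therefore
A^* =
[[3, -3, -3],
 [-1, -2, 2],
 [1, -2, 0]].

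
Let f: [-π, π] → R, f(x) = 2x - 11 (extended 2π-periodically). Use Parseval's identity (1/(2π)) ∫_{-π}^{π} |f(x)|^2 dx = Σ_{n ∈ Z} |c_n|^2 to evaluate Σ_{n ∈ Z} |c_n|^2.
Σ |c_n|^2 = 4π^2/3 + 121

Expand and integrate term by term over [-π, π]:
  ∫ (2x)^2 dx = 4·(2π^3/3); ∫ 2·2·(-11)·x dx = 0 (odd integrand); ∫ (-11)^2 dx = 121·2π.
So (1/(2π)) ∫_{-π}^{π} (2x - 11)^2 dx = 4π^2/3 + 121 = 4π^2/3 + 121.
Parseval ⇒ Σ |c_n|^2 = 4π^2/3 + 121.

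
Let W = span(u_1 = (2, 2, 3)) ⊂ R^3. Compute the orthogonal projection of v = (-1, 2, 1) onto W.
proj_W(v) = (10/17, 10/17, 15/17)

Set up U = [u_1 | ... | u_1] ∈ R^(3×1). The projector onto W = col(U) is P = U (U^T U)^(-1) U^T.
Compute U^T U =
  [17],
and U^T v = (5).
Solve U^T U · c = U^T v for the coefficients: c = (5/17). The projection is proj_W(v) = U c.
Check: (v - proj_W(v)) · u_1 = 0  (should be 0).
Result: proj_W(v) = (10/17, 10/17, 15/17).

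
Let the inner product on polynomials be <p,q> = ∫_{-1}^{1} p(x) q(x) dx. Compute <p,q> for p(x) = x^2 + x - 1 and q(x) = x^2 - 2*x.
<p,q> = -8/5

Expand the product: p(x)·q(x) = x^4 - x^3 - 3*x^2 + 2*x.
∫_{-1}^{1} of each monomial x^k gives [2/(k+1) if k even, 0 if k odd]. Integrating term-by-term (or equivalently evaluating the antiderivative F(x) = x^5/5 - x^4/4 - x^3 + x^2 at the endpoints):
  F(1) − F(−1) = -1/20 − (31/20) = -8/5.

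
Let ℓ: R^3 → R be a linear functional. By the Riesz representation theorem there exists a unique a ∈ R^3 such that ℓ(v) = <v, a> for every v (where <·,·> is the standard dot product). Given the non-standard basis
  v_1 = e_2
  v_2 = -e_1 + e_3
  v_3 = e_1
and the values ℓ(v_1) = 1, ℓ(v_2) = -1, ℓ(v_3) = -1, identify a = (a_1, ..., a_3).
a = (-1, 1, -2)

Write a = (a_1, ..., a_3) in the standard basis. For each basis vector v_i, ℓ(v_i) = <v_i, a> is a linear equation in the a_j's. Collect the n equations into a matrix system V a = ℓ, where row i of V is v_i (expressed in the standard basis). Since V is invertible (lower-triangular with 1s on the diagonal, up to permutation), solve by back-substitution:
  V =
[[0, 1, 0],
 [-1, 0, 1],
 [1, 0, 0]]
  V a = (1, -1, -1)
Solving gives a = (-1, 1, -2).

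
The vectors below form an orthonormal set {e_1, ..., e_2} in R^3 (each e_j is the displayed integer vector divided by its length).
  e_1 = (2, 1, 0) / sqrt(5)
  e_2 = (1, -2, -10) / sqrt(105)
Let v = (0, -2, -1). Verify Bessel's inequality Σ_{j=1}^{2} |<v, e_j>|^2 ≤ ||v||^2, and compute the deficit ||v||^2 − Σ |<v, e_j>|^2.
Σ |<v, e_j>|^2 = 8/3; ||v||^2 = 5; deficit = 7/3

Write each e_j = u_j / sqrt(<u_j, u_j>) where u_j is the displayed integer vector. Then <v, e_j> = <v, u_j> / sqrt(<u_j, u_j>), so |<v, e_j>|^2 = <v, u_j>^2 / <u_j, u_j>.
Coefficients: <v, e_1> = -2/sqrt(5), <v, e_2> = 14/sqrt(105).
Square and sum: Σ |<v, e_j>|^2 = 8/3.
Compute ||v||^2 = v·v = 5.
Deficit = 5 − 8/3 = 7/3 ≥ 0, confirming Bessel's inequality. (The deficit equals ||v − Σ <v,e_j> e_j||^2, the squared distance from v to span{e_j}.)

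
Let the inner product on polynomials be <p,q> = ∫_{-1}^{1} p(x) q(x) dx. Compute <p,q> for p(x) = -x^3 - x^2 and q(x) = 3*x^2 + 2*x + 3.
<p,q> = -4

Expand the product: p(x)·q(x) = -3*x^5 - 5*x^4 - 5*x^3 - 3*x^2.
∫_{-1}^{1} of each monomial x^k gives [2/(k+1) if k even, 0 if k odd]. Integrating term-by-term (or equivalently evaluating the antiderivative F(x) = -x^6/2 - x^5 - 5*x^4/4 - x^3 at the endpoints):
  F(1) − F(−1) = -15/4 − (1/4) = -4.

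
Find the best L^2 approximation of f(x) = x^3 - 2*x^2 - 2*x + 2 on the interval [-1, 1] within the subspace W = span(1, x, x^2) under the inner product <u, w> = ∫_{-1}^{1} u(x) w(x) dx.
g(x) = -2*x^2 - 7*x/5 + 2

The best approximation g ∈ W is the orthogonal projection of f onto W. Writing g = a_0 + a_1 x + a_2 x^2, the coefficients solve the normal equations G · a = b where
  G_{ij} = <φ_i, φ_j> and b_i = <f, φ_i>, with φ_0 = 1, φ_1 = x, φ_2 = x^2.
G =
  [2, 0, 2/3]
  [0, 2/3, 0]
  [2/3, 0, 2/5],
b = (8/3, -14/15, 8/15).
Solving gives a_0 = 2, a_1 = -7/5, a_2 = -2, so
  g(x) = -2*x^2 - 7*x/5 + 2.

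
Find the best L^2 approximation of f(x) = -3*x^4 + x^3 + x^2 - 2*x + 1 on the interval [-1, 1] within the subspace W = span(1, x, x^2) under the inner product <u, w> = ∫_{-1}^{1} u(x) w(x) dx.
g(x) = -11*x^2/7 - 7*x/5 + 44/35

The best approximation g ∈ W is the orthogonal projection of f onto W. Writing g = a_0 + a_1 x + a_2 x^2, the coefficients solve the normal equations G · a = b where
  G_{ij} = <φ_i, φ_j> and b_i = <f, φ_i>, with φ_0 = 1, φ_1 = x, φ_2 = x^2.
G =
  [2, 0, 2/3]
  [0, 2/3, 0]
  [2/3, 0, 2/5],
b = (22/15, -14/15, 22/105).
Solving gives a_0 = 44/35, a_1 = -7/5, a_2 = -11/7, so
  g(x) = -11*x^2/7 - 7*x/5 + 44/35.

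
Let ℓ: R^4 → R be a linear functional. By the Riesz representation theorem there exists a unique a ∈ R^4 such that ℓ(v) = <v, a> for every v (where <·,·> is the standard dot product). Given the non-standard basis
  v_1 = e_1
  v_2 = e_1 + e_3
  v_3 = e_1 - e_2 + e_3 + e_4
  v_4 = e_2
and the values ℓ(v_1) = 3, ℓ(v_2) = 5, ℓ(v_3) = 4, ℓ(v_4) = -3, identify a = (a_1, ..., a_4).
a = (3, -3, 2, -4)

Write a = (a_1, ..., a_4) in the standard basis. For each basis vector v_i, ℓ(v_i) = <v_i, a> is a linear equation in the a_j's. Collect the n equations into a matrix system V a = ℓ, where row i of V is v_i (expressed in the standard basis). Since V is invertible (lower-triangular with 1s on the diagonal, up to permutation), solve by back-substitution:
  V =
[[1, 0, 0, 0],
 [1, 0, 1, 0],
 [1, -1, 1, 1],
 [0, 1, 0, 0]]
  V a = (3, 5, 4, -3)
Solving gives a = (3, -3, 2, -4).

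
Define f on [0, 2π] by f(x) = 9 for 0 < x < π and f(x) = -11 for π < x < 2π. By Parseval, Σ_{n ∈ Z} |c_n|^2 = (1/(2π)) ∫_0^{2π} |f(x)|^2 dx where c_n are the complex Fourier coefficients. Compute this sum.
Σ |c_n|^2 = 101

Parseval equates the L^2 energy of f (normalised by 1/(2π)) with the ℓ^2 sum of its Fourier coefficients: (1/(2π)) ∫_0^{2π} |f|^2 = Σ |c_n|^2.
Compute the left side: (1/(2π)) [∫_0^π 9^2 dx + ∫_π^{2π} (-11)^2 dx] = (1/(2π)) · (81π + 121π) = (81 + 121)/2 = 101.
So Σ_{n ∈ Z} |c_n|^2 = 101.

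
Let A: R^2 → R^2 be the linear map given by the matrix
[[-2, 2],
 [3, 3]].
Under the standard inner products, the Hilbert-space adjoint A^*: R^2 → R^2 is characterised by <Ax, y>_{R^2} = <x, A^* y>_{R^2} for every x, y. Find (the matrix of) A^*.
A^* = A^T =
[[-2, 3],
 [2, 3]]

For real matrices with standard dot products, the defining identity <Ax, y> = <x, A^* y> gives (Ax)^T y = x^T (A^*) y, i.e. x^T A^T y = x^T (A^*) y. Since this holds for all x, y, we must have A^* = A^T. Therefore
A^* =
[[-2, 3],
 [2, 3]].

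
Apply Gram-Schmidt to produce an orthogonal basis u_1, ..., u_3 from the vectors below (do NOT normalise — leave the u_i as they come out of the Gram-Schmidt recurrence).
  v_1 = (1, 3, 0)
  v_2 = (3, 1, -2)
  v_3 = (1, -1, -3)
Orthogonal basis:
  u_1 = (1, 3, 0)
  u_2 = (12/5, -4/5, -2)
  u_3 = (-12/13, 4/13, -16/13)

Apply the Gram-Schmidt recurrence
  u_1 = v_1
  u_i = v_i − Σ_{j<i} ((v_i · u_j) / (u_j · u_j)) · u_j.

Step by step this gives:
  u_1 = (1, 3, 0)
  u_2 = (12/5, -4/5, -2)
  u_3 = (-12/13, 4/13, -16/13)

Orthogonality check:
  u_2 · u_1 = 0 (should be 0)
  u_3 · u_1 = 0 (should be 0)
  u_3 · u_2 = 0 (should be 0)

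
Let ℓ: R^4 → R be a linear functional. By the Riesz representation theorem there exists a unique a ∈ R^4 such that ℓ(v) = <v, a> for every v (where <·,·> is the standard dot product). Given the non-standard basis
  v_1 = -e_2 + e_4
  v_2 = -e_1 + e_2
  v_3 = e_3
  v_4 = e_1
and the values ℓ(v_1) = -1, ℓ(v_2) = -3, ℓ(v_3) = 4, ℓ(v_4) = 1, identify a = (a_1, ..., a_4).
a = (1, -2, 4, -3)

Write a = (a_1, ..., a_4) in the standard basis. For each basis vector v_i, ℓ(v_i) = <v_i, a> is a linear equation in the a_j's. Collect the n equations into a matrix system V a = ℓ, where row i of V is v_i (expressed in the standard basis). Since V is invertible (lower-triangular with 1s on the diagonal, up to permutation), solve by back-substitution:
  V =
[[0, -1, 0, 1],
 [-1, 1, 0, 0],
 [0, 0, 1, 0],
 [1, 0, 0, 0]]
  V a = (-1, -3, 4, 1)
Solving gives a = (1, -2, 4, -3).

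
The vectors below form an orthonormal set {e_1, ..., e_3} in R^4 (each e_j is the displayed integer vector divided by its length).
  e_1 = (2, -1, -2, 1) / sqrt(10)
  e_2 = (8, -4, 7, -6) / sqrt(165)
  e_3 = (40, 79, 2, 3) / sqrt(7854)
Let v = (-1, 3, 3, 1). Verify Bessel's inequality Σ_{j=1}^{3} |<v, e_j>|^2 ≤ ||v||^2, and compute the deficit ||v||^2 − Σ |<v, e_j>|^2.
Σ |<v, e_j>|^2 = 1851/119; ||v||^2 = 20; deficit = 529/119

Write each e_j = u_j / sqrt(<u_j, u_j>) where u_j is the displayed integer vector. Then <v, e_j> = <v, u_j> / sqrt(<u_j, u_j>), so |<v, e_j>|^2 = <v, u_j>^2 / <u_j, u_j>.
Coefficients: <v, e_1> = -10/sqrt(10), <v, e_2> = -5/sqrt(165), <v, e_3> = 206/sqrt(7854).
Square and sum: Σ |<v, e_j>|^2 = 1851/119.
Compute ||v||^2 = v·v = 20.
Deficit = 20 − 1851/119 = 529/119 ≥ 0, confirming Bessel's inequality. (The deficit equals ||v − Σ <v,e_j> e_j||^2, the squared distance from v to span{e_j}.)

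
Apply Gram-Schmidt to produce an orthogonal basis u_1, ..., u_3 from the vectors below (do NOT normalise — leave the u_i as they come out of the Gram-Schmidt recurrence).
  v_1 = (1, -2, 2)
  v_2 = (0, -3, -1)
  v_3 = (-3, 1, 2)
Orthogonal basis:
  u_1 = (1, -2, 2)
  u_2 = (-4/9, -19/9, -17/9)
  u_3 = (-116/37, -29/74, 87/74)

Apply the Gram-Schmidt recurrence
  u_1 = v_1
  u_i = v_i − Σ_{j<i} ((v_i · u_j) / (u_j · u_j)) · u_j.

Step by step this gives:
  u_1 = (1, -2, 2)
  u_2 = (-4/9, -19/9, -17/9)
  u_3 = (-116/37, -29/74, 87/74)

Orthogonality check:
  u_2 · u_1 = 0 (should be 0)
  u_3 · u_1 = 0 (should be 0)
  u_3 · u_2 = 0 (should be 0)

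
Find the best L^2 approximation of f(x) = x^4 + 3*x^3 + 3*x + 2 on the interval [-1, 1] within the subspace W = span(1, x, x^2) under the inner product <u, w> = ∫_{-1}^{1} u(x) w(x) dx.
g(x) = 6*x^2/7 + 24*x/5 + 67/35

The best approximation g ∈ W is the orthogonal projection of f onto W. Writing g = a_0 + a_1 x + a_2 x^2, the coefficients solve the normal equations G · a = b where
  G_{ij} = <φ_i, φ_j> and b_i = <f, φ_i>, with φ_0 = 1, φ_1 = x, φ_2 = x^2.
G =
  [2, 0, 2/3]
  [0, 2/3, 0]
  [2/3, 0, 2/5],
b = (22/5, 16/5, 34/21).
Solving gives a_0 = 67/35, a_1 = 24/5, a_2 = 6/7, so
  g(x) = 6*x^2/7 + 24*x/5 + 67/35.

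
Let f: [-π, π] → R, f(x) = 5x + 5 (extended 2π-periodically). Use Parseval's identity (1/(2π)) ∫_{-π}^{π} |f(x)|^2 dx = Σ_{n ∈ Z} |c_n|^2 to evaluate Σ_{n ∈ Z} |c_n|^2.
Σ |c_n|^2 = 25π^2/3 + 25

Expand and integrate term by term over [-π, π]:
  ∫ (5x)^2 dx = 25·(2π^3/3); ∫ 2·5·(5)·x dx = 0 (odd integrand); ∫ 5^2 dx = 25·2π.
So (1/(2π)) ∫_{-π}^{π} (5x + 5)^2 dx = 25π^2/3 + 25 = 25π^2/3 + 25.
Parseval ⇒ Σ |c_n|^2 = 25π^2/3 + 25.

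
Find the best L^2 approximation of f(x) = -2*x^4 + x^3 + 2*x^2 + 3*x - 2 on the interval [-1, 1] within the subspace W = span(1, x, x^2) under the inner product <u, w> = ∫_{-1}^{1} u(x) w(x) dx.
g(x) = 2*x^2/7 + 18*x/5 - 64/35

The best approximation g ∈ W is the orthogonal projection of f onto W. Writing g = a_0 + a_1 x + a_2 x^2, the coefficients solve the normal equations G · a = b where
  G_{ij} = <φ_i, φ_j> and b_i = <f, φ_i>, with φ_0 = 1, φ_1 = x, φ_2 = x^2.
G =
  [2, 0, 2/3]
  [0, 2/3, 0]
  [2/3, 0, 2/5],
b = (-52/15, 12/5, -116/105).
Solving gives a_0 = -64/35, a_1 = 18/5, a_2 = 2/7, so
  g(x) = 2*x^2/7 + 18*x/5 - 64/35.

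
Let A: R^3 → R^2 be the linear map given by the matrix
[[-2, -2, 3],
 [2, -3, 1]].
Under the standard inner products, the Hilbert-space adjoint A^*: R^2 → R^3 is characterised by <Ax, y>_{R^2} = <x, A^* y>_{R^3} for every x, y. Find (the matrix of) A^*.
A^* = A^T =
[[-2, 2],
 [-2, -3],
 [3, 1]]

For real matrices with standard dot products, the defining identity <Ax, y> = <x, A^* y> gives (Ax)^T y = x^T (A^*) y, i.e. x^T A^T y = x^T (A^*) y. Since this holds for all x, y, we must have A^* = A^T. Therefore
A^* =
[[-2, 2],
 [-2, -3],
 [3, 1]].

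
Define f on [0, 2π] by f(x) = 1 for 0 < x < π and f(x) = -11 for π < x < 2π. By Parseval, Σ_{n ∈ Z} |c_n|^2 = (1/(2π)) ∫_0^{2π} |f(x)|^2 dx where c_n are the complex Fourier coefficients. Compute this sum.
Σ |c_n|^2 = 61

Parseval equates the L^2 energy of f (normalised by 1/(2π)) with the ℓ^2 sum of its Fourier coefficients: (1/(2π)) ∫_0^{2π} |f|^2 = Σ |c_n|^2.
Compute the left side: (1/(2π)) [∫_0^π 1^2 dx + ∫_π^{2π} (-11)^2 dx] = (1/(2π)) · (1π + 121π) = (1 + 121)/2 = 61.
So Σ_{n ∈ Z} |c_n|^2 = 61.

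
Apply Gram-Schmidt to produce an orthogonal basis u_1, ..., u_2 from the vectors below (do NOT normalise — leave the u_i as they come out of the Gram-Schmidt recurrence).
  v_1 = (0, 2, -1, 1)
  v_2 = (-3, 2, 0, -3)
Orthogonal basis:
  u_1 = (0, 2, -1, 1)
  u_2 = (-3, 5/3, 1/6, -19/6)

Apply the Gram-Schmidt recurrence
  u_1 = v_1
  u_i = v_i − Σ_{j<i} ((v_i · u_j) / (u_j · u_j)) · u_j.

Step by step this gives:
  u_1 = (0, 2, -1, 1)
  u_2 = (-3, 5/3, 1/6, -19/6)

Orthogonality check:
  u_2 · u_1 = 0 (should be 0)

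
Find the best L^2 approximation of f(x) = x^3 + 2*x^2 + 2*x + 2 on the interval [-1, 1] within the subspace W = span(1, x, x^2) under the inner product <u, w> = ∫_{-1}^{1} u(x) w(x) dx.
g(x) = 2*x^2 + 13*x/5 + 2

The best approximation g ∈ W is the orthogonal projection of f onto W. Writing g = a_0 + a_1 x + a_2 x^2, the coefficients solve the normal equations G · a = b where
  G_{ij} = <φ_i, φ_j> and b_i = <f, φ_i>, with φ_0 = 1, φ_1 = x, φ_2 = x^2.
G =
  [2, 0, 2/3]
  [0, 2/3, 0]
  [2/3, 0, 2/5],
b = (16/3, 26/15, 32/15).
Solving gives a_0 = 2, a_1 = 13/5, a_2 = 2, so
  g(x) = 2*x^2 + 13*x/5 + 2.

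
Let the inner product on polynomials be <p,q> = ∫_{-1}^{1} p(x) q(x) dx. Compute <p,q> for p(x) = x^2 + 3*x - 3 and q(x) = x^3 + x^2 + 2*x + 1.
<p,q> = -26/15

Expand the product: p(x)·q(x) = x^5 + 4*x^4 + 2*x^3 + 4*x^2 - 3*x - 3.
∫_{-1}^{1} of each monomial x^k gives [2/(k+1) if k even, 0 if k odd]. Integrating term-by-term (or equivalently evaluating the antiderivative F(x) = x^6/6 + 4*x^5/5 + x^4/2 + 4*x^3/3 - 3*x^2/2 - 3*x at the endpoints):
  F(1) − F(−1) = -17/10 − (1/30) = -26/15.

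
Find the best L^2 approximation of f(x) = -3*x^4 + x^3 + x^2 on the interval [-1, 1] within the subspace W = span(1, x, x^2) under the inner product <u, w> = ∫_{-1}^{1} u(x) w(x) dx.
g(x) = -11*x^2/7 + 3*x/5 + 9/35

The best approximation g ∈ W is the orthogonal projection of f onto W. Writing g = a_0 + a_1 x + a_2 x^2, the coefficients solve the normal equations G · a = b where
  G_{ij} = <φ_i, φ_j> and b_i = <f, φ_i>, with φ_0 = 1, φ_1 = x, φ_2 = x^2.
G =
  [2, 0, 2/3]
  [0, 2/3, 0]
  [2/3, 0, 2/5],
b = (-8/15, 2/5, -16/35).
Solving gives a_0 = 9/35, a_1 = 3/5, a_2 = -11/7, so
  g(x) = -11*x^2/7 + 3*x/5 + 9/35.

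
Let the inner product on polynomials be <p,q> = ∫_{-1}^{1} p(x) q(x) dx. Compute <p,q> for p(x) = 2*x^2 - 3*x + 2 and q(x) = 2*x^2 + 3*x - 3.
<p,q> = -266/15

Expand the product: p(x)·q(x) = 4*x^4 - 11*x^2 + 15*x - 6.
∫_{-1}^{1} of each monomial x^k gives [2/(k+1) if k even, 0 if k odd]. Integrating term-by-term (or equivalently evaluating the antiderivative F(x) = 4*x^5/5 - 11*x^3/3 + 15*x^2/2 - 6*x at the endpoints):
  F(1) − F(−1) = -41/30 − (491/30) = -266/15.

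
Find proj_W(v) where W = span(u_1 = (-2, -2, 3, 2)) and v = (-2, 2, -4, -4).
proj_W(v) = (40/21, 40/21, -20/7, -40/21)

Set up U = [u_1 | ... | u_1] ∈ R^(4×1). The projector onto W = col(U) is P = U (U^T U)^(-1) U^T.
Compute U^T U =
  [21],
and U^T v = (-20).
Solve U^T U · c = U^T v for the coefficients: c = (-20/21). The projection is proj_W(v) = U c.
Check: (v - proj_W(v)) · u_1 = 0  (should be 0).
Result: proj_W(v) = (40/21, 40/21, -20/7, -40/21).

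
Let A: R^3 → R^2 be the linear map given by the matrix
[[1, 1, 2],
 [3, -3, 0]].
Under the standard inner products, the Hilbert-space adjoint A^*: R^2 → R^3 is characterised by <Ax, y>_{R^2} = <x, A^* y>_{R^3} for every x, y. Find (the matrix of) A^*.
A^* = A^T =
[[1, 3],
 [1, -3],
 [2, 0]]

For real matrices with standard dot products, the defining identity <Ax, y> = <x, A^* y> gives (Ax)^T y = x^T (A^*) y, i.e. x^T A^T y = x^T (A^*) y. Since this holds for all x, y, we must have A^* = A^T. Therefore
A^* =
[[1, 3],
 [1, -3],
 [2, 0]].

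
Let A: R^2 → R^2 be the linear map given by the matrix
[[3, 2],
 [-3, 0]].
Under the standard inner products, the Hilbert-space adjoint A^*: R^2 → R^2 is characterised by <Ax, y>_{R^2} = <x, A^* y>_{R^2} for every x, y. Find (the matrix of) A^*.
A^* = A^T =
[[3, -3],
 [2, 0]]

For real matrices with standard dot products, the defining identity <Ax, y> = <x, A^* y> gives (Ax)^T y = x^T (A^*) y, i.e. x^T A^T y = x^T (A^*) y. Since this holds for all x, y, we must have A^* = A^T. Therefore
A^* =
[[3, -3],
 [2, 0]].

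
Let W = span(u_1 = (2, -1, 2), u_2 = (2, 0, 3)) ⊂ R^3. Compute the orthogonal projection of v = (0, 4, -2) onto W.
proj_W(v) = (-36/17, 44/17, -10/17)

Set up U = [u_1 | ... | u_2] ∈ R^(3×2). The projector onto W = col(U) is P = U (U^T U)^(-1) U^T.
Compute U^T U =
  [9, 10]
  [10, 13],
and U^T v = (-8, -6).
Solve U^T U · c = U^T v for the coefficients: c = (-44/17, 26/17). The projection is proj_W(v) = U c.
Check: (v - proj_W(v)) · u_1 = 0  (should be 0).
Check: (v - proj_W(v)) · u_2 = 0  (should be 0).
Result: proj_W(v) = (-36/17, 44/17, -10/17).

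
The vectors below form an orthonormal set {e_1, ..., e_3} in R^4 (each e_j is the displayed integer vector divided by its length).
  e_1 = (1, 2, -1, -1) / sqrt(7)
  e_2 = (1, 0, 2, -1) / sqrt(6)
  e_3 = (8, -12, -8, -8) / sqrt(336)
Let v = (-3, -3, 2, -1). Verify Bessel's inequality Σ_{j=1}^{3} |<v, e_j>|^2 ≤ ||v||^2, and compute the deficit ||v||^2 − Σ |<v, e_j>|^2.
Σ |<v, e_j>|^2 = 15; ||v||^2 = 23; deficit = 8

Write each e_j = u_j / sqrt(<u_j, u_j>) where u_j is the displayed integer vector. Then <v, e_j> = <v, u_j> / sqrt(<u_j, u_j>), so |<v, e_j>|^2 = <v, u_j>^2 / <u_j, u_j>.
Coefficients: <v, e_1> = -10/sqrt(7), <v, e_2> = 2/sqrt(6), <v, e_3> = 4/sqrt(336).
Square and sum: Σ |<v, e_j>|^2 = 15.
Compute ||v||^2 = v·v = 23.
Deficit = 23 − 15 = 8 ≥ 0, confirming Bessel's inequality. (The deficit equals ||v − Σ <v,e_j> e_j||^2, the squared distance from v to span{e_j}.)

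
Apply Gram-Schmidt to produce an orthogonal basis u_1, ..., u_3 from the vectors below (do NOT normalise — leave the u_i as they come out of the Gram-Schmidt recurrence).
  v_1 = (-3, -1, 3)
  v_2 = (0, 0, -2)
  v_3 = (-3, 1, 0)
Orthogonal basis:
  u_1 = (-3, -1, 3)
  u_2 = (-18/19, -6/19, -20/19)
  u_3 = (-3/5, 9/5, 0)

Apply the Gram-Schmidt recurrence
  u_1 = v_1
  u_i = v_i − Σ_{j<i} ((v_i · u_j) / (u_j · u_j)) · u_j.

Step by step this gives:
  u_1 = (-3, -1, 3)
  u_2 = (-18/19, -6/19, -20/19)
  u_3 = (-3/5, 9/5, 0)

Orthogonality check:
  u_2 · u_1 = 0 (should be 0)
  u_3 · u_1 = 0 (should be 0)
  u_3 · u_2 = 0 (should be 0)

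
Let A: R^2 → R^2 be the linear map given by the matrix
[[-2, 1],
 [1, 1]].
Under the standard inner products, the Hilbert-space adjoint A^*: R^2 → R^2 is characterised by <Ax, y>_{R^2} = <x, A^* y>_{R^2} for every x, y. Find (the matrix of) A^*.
A^* = A^T =
[[-2, 1],
 [1, 1]]

For real matrices with standard dot products, the defining identity <Ax, y> = <x, A^* y> gives (Ax)^T y = x^T (A^*) y, i.e. x^T A^T y = x^T (A^*) y. Since this holds for all x, y, we must have A^* = A^T. Therefore
A^* =
[[-2, 1],
 [1, 1]].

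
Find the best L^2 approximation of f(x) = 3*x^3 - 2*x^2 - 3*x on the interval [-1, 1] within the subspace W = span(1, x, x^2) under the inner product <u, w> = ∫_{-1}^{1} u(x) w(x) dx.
g(x) = -2*x^2 - 6*x/5

The best approximation g ∈ W is the orthogonal projection of f onto W. Writing g = a_0 + a_1 x + a_2 x^2, the coefficients solve the normal equations G · a = b where
  G_{ij} = <φ_i, φ_j> and b_i = <f, φ_i>, with φ_0 = 1, φ_1 = x, φ_2 = x^2.
G =
  [2, 0, 2/3]
  [0, 2/3, 0]
  [2/3, 0, 2/5],
b = (-4/3, -4/5, -4/5).
Solving gives a_0 = 0, a_1 = -6/5, a_2 = -2, so
  g(x) = -2*x^2 - 6*x/5.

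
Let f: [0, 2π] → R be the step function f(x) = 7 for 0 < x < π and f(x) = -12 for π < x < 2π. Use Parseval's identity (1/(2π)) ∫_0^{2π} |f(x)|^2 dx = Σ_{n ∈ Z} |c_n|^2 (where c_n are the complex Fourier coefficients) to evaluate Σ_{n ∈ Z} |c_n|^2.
Σ |c_n|^2 = 193/2

Parseval equates the L^2 energy of f (normalised by 1/(2π)) with the ℓ^2 sum of its Fourier coefficients: (1/(2π)) ∫_0^{2π} |f|^2 = Σ |c_n|^2.
Compute the left side: (1/(2π)) [∫_0^π 7^2 dx + ∫_π^{2π} (-12)^2 dx] = (1/(2π)) · (49π + 144π) = (49 + 144)/2 = 193/2.
So Σ_{n ∈ Z} |c_n|^2 = 193/2.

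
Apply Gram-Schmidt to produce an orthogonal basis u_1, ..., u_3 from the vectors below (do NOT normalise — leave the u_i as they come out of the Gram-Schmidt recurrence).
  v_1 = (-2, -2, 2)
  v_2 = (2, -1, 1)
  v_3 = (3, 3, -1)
Orthogonal basis:
  u_1 = (-2, -2, 2)
  u_2 = (2, -1, 1)
  u_3 = (0, 1, 1)

Apply the Gram-Schmidt recurrence
  u_1 = v_1
  u_i = v_i − Σ_{j<i} ((v_i · u_j) / (u_j · u_j)) · u_j.

Step by step this gives:
  u_1 = (-2, -2, 2)
  u_2 = (2, -1, 1)
  u_3 = (0, 1, 1)

Orthogonality check:
  u_2 · u_1 = 0 (should be 0)
  u_3 · u_1 = 0 (should be 0)
  u_3 · u_2 = 0 (should be 0)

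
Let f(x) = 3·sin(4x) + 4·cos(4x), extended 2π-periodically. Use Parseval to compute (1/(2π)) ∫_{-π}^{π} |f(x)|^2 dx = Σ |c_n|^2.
Σ |c_n|^2 = 25/2

Expand |f|^2 and use orthogonality of {sin(nx), cos(mx)} on [-π, π]:
  ∫_{-π}^{π} sin(nx)^2 dx = π, ∫ cos(mx)^2 dx = π, and cross terms integrate to 0.
So ∫_{-π}^{π} f(x)^2 dx = 3^2 · π + 4^2 · π = (9 + 16)π.
Divide by 2π: (9 + 16)/2 = 25/2.
By Parseval, this equals Σ |c_n|^2.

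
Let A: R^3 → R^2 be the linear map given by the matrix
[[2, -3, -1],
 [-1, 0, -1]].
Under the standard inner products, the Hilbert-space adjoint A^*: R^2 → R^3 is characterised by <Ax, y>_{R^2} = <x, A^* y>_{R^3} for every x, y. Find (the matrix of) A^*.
A^* = A^T =
[[2, -1],
 [-3, 0],
 [-1, -1]]

For real matrices with standard dot products, the defining identity <Ax, y> = <x, A^* y> gives (Ax)^T y = x^T (A^*) y, i.e. x^T A^T y = x^T (A^*) y. Since this holds for all x, y, we must have A^* = A^T. Therefore
A^* =
[[2, -1],
 [-3, 0],
 [-1, -1]].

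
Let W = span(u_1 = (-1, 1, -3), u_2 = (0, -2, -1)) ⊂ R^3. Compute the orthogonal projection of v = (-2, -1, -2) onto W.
proj_W(v) = (-31/54, -43/54, -65/27)

Set up U = [u_1 | ... | u_2] ∈ R^(3×2). The projector onto W = col(U) is P = U (U^T U)^(-1) U^T.
Compute U^T U =
  [11, 1]
  [1, 5],
and U^T v = (7, 4).
Solve U^T U · c = U^T v for the coefficients: c = (31/54, 37/54). The projection is proj_W(v) = U c.
Check: (v - proj_W(v)) · u_1 = 0  (should be 0).
Check: (v - proj_W(v)) · u_2 = 0  (should be 0).
Result: proj_W(v) = (-31/54, -43/54, -65/27).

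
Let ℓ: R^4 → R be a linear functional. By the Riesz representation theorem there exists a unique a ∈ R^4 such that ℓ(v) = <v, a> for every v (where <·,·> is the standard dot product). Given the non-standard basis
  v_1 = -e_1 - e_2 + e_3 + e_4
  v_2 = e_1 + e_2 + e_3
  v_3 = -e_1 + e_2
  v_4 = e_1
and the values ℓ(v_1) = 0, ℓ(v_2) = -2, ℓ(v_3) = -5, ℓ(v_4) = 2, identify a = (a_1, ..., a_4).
a = (2, -3, -1, 0)

Write a = (a_1, ..., a_4) in the standard basis. For each basis vector v_i, ℓ(v_i) = <v_i, a> is a linear equation in the a_j's. Collect the n equations into a matrix system V a = ℓ, where row i of V is v_i (expressed in the standard basis). Since V is invertible (lower-triangular with 1s on the diagonal, up to permutation), solve by back-substitution:
  V =
[[-1, -1, 1, 1],
 [1, 1, 1, 0],
 [-1, 1, 0, 0],
 [1, 0, 0, 0]]
  V a = (0, -2, -5, 2)
Solving gives a = (2, -3, -1, 0).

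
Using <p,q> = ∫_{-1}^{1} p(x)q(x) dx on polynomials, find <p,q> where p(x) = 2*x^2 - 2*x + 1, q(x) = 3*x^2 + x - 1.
<p,q> = -4/15

Expand the product: p(x)·q(x) = 6*x^4 - 4*x^3 - x^2 + 3*x - 1.
∫_{-1}^{1} of each monomial x^k gives [2/(k+1) if k even, 0 if k odd]. Integrating term-by-term (or equivalently evaluating the antiderivative F(x) = 6*x^5/5 - x^4 - x^3/3 + 3*x^2/2 - x at the endpoints):
  F(1) − F(−1) = 11/30 − (19/30) = -4/15.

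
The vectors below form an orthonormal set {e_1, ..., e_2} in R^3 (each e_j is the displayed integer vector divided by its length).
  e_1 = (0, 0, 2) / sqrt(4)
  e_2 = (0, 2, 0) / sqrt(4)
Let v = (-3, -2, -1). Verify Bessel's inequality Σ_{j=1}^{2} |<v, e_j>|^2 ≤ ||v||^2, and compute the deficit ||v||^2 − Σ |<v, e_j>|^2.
Σ |<v, e_j>|^2 = 5; ||v||^2 = 14; deficit = 9

Write each e_j = u_j / sqrt(<u_j, u_j>) where u_j is the displayed integer vector. Then <v, e_j> = <v, u_j> / sqrt(<u_j, u_j>), so |<v, e_j>|^2 = <v, u_j>^2 / <u_j, u_j>.
Coefficients: <v, e_1> = -2/sqrt(4), <v, e_2> = -4/sqrt(4).
Square and sum: Σ |<v, e_j>|^2 = 5.
Compute ||v||^2 = v·v = 14.
Deficit = 14 − 5 = 9 ≥ 0, confirming Bessel's inequality. (The deficit equals ||v − Σ <v,e_j> e_j||^2, the squared distance from v to span{e_j}.)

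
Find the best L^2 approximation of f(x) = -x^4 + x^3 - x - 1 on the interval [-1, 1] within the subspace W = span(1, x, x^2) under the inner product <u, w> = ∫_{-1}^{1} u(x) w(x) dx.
g(x) = -6*x^2/7 - 2*x/5 - 32/35

The best approximation g ∈ W is the orthogonal projection of f onto W. Writing g = a_0 + a_1 x + a_2 x^2, the coefficients solve the normal equations G · a = b where
  G_{ij} = <φ_i, φ_j> and b_i = <f, φ_i>, with φ_0 = 1, φ_1 = x, φ_2 = x^2.
G =
  [2, 0, 2/3]
  [0, 2/3, 0]
  [2/3, 0, 2/5],
b = (-12/5, -4/15, -20/21).
Solving gives a_0 = -32/35, a_1 = -2/5, a_2 = -6/7, so
  g(x) = -6*x^2/7 - 2*x/5 - 32/35.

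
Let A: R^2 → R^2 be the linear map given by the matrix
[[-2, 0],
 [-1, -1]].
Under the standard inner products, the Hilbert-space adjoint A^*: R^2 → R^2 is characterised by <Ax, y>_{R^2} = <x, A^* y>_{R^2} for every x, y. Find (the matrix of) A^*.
A^* = A^T =
[[-2, -1],
 [0, -1]]

For real matrices with standard dot products, the defining identity <Ax, y> = <x, A^* y> gives (Ax)^T y = x^T (A^*) y, i.e. x^T A^T y = x^T (A^*) y. Since this holds for all x, y, we must have A^* = A^T. Therefore
A^* =
[[-2, -1],
 [0, -1]].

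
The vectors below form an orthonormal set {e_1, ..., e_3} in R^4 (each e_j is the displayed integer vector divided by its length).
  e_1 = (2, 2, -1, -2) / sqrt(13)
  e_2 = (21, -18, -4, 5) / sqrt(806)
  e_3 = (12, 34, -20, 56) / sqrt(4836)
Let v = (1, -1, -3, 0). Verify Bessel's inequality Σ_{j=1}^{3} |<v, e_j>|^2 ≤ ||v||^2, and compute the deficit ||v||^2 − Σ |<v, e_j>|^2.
Σ |<v, e_j>|^2 = 329/78; ||v||^2 = 11; deficit = 529/78

Write each e_j = u_j / sqrt(<u_j, u_j>) where u_j is the displayed integer vector. Then <v, e_j> = <v, u_j> / sqrt(<u_j, u_j>), so |<v, e_j>|^2 = <v, u_j>^2 / <u_j, u_j>.
Coefficients: <v, e_1> = 3/sqrt(13), <v, e_2> = 51/sqrt(806), <v, e_3> = 38/sqrt(4836).
Square and sum: Σ |<v, e_j>|^2 = 329/78.
Compute ||v||^2 = v·v = 11.
Deficit = 11 − 329/78 = 529/78 ≥ 0, confirming Bessel's inequality. (The deficit equals ||v − Σ <v,e_j> e_j||^2, the squared distance from v to span{e_j}.)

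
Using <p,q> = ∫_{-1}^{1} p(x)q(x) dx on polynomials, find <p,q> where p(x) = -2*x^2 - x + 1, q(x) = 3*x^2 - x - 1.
<p,q> = -2/5

Expand the product: p(x)·q(x) = -6*x^4 - x^3 + 6*x^2 - 1.
∫_{-1}^{1} of each monomial x^k gives [2/(k+1) if k even, 0 if k odd]. Integrating term-by-term (or equivalently evaluating the antiderivative F(x) = -6*x^5/5 - x^4/4 + 2*x^3 - x at the endpoints):
  F(1) − F(−1) = -9/20 − (-1/20) = -2/5.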